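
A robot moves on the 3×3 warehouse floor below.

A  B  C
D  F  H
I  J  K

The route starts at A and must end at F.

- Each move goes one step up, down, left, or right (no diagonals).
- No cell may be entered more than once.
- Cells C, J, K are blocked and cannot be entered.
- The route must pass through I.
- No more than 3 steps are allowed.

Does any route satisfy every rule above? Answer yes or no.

I must be visited but has only one open neighbour (D), and it is neither the start nor the goal — the route would have to enter and leave through D, re-entering it.

no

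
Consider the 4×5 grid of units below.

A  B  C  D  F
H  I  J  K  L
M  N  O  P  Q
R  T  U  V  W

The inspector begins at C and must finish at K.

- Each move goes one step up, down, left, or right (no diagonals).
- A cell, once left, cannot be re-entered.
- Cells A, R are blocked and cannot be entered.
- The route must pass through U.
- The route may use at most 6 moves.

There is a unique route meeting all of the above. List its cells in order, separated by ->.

The budget equals the shortest possible length, so every move has to be on a shortest route through the required cells.
Route from C: down 3 to U, right 1 to V, up 2 to K — 6 moves in all.
Check: all required cells visited; 6 ≤ 6 moves.

C -> J -> O -> U -> V -> P -> K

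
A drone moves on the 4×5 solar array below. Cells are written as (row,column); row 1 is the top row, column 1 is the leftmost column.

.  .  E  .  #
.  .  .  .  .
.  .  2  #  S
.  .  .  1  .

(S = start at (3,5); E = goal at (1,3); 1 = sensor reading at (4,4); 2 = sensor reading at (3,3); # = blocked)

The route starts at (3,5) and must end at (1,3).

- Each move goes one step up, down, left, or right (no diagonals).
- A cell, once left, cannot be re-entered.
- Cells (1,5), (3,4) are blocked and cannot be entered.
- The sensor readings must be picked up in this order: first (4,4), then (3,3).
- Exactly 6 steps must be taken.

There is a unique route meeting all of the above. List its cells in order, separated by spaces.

(3,5) (4,5) (4,4) (4,3) (3,3) (2,3) (1,3)

The waypoints must appear in the order (4,4), (3,3), with no cell reused.
Route from (3,5): down to (4,5), 2× left (reaching (4,3)), 3× up (reaching (1,3)) — 6 moves in all.
Check: order respected (1 at step 2, 2 at step 4); 6 moves as required.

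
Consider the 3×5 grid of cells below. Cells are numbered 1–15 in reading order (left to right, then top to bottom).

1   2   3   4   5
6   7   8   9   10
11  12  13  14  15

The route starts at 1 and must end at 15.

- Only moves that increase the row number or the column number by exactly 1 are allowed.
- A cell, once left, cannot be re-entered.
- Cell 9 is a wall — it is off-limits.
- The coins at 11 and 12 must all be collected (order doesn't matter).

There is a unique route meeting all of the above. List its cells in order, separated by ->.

1 -> 6 -> 11 -> 12 -> 13 -> 14 -> 15

Moves only go right or down, so the column and row indices never decrease.
Route from 1: 2× down (reaching 11), 4× right (reaching 15) — 6 moves in all.
Check: all required cells visited.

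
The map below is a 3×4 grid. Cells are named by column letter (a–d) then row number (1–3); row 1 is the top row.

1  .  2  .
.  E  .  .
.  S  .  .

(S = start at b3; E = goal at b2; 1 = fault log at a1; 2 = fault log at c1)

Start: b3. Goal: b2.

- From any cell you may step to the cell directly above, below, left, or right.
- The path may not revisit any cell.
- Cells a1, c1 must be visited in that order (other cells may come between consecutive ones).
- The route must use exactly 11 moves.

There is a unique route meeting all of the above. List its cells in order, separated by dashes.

b3 - a3 - a2 - a1 - b1 - c1 - d1 - d2 - d3 - c3 - c2 - b2

The waypoints must appear in the order a1, c1, with no cell reused.
Route from b3: left to a3, 2× up (reaching a1), 3× right (reaching d1), 2× down (reaching d3), left to c3, up to c2, left to b2 — 11 moves in all.
Check: order respected (1 at step 3, 2 at step 5); 11 moves as required.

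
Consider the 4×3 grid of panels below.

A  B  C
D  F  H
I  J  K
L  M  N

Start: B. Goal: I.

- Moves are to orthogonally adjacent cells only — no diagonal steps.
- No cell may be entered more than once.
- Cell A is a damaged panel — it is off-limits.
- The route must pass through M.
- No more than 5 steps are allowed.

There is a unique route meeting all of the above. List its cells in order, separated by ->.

B -> F -> J -> M -> L -> I

The budget equals the shortest possible length, so every move has to be on a shortest route through the required cells.
Route from B: 3× down (reaching M), left to L, up to I — 5 moves in all.
Check: all required cells visited; 5 ≤ 5 moves.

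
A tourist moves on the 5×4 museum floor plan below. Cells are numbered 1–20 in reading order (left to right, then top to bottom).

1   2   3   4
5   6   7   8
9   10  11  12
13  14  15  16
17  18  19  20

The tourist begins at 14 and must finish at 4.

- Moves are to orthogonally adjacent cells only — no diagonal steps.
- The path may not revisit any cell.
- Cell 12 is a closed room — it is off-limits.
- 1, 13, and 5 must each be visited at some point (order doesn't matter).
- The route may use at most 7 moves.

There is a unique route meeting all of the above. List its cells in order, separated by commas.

14, 13, 9, 5, 1, 2, 3, 4

Any route must reach 1, 13, and 5 and still end at 4 within 7 moves, so the order of the required stops is forced.
Route from 14: left to 13, 3× up (reaching 1), 3× right (reaching 4) — 7 moves in all.
Check: all required cells visited; 7 ≤ 7 moves.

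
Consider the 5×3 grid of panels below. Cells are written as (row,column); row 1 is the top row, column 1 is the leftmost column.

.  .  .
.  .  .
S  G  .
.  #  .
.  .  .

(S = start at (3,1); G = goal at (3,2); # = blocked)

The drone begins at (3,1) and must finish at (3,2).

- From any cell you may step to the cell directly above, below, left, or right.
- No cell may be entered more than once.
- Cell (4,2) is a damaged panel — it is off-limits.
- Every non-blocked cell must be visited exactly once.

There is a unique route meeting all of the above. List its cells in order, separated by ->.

Need to visit all 14 open cells exactly once, starting at (3,1) and ending at (3,2).
Route from (3,1): down 2 to (5,1), right 2 to (5,3), up 4 to (1,3), left 2 to (1,1), down 1 to (2,1), right 1 to (2,2), down 1 to (3,2) — 13 moves in all.
Check: all 14 open cells covered.

(3,1) -> (4,1) -> (5,1) -> (5,2) -> (5,3) -> (4,3) -> (3,3) -> (2,3) -> (1,3) -> (1,2) -> (1,1) -> (2,1) -> (2,2) -> (3,2)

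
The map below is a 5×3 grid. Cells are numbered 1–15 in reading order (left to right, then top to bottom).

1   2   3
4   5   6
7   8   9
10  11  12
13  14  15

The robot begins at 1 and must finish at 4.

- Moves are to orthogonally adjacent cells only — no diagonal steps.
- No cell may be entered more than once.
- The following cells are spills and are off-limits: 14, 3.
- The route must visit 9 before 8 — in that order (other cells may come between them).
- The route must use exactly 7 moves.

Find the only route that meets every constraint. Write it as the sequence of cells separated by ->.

1 -> 2 -> 5 -> 6 -> 9 -> 8 -> 7 -> 4

The waypoints must appear in the order 9, 8, with no cell reused.
Route from 1: right 1 to 2, down 1 to 5, right 1 to 6, down 1 to 9, left 2 to 7, up 1 to 4 — 7 moves in all.
Check: order respected (9 at step 4, 8 at step 5); 7 moves as required.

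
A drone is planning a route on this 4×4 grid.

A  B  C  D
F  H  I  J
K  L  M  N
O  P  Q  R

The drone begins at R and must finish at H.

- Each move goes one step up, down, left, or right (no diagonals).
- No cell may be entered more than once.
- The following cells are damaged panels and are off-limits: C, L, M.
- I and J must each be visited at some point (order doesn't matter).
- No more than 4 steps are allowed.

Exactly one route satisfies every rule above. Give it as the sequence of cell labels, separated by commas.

R, N, J, I, H

The 4-move cap with required stops at I, J leaves no slack for detours.
Route from R: up 2 to J, left 2 to H — 4 moves in all.
Check: all required cells visited; 4 ≤ 4 moves.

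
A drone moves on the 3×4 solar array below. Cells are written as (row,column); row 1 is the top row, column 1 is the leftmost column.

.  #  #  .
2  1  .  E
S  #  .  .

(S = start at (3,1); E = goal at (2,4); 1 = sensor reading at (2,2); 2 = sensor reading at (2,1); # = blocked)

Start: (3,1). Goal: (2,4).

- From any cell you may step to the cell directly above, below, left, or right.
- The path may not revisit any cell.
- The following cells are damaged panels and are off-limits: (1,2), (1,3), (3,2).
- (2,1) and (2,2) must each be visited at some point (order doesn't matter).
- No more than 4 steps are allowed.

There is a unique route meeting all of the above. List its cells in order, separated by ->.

(3,1) -> (2,1) -> (2,2) -> (2,3) -> (2,4)

The 4-move cap with required stops at (2,1), (2,2) leaves no slack for detours.
Route from (3,1): up to (2,1), 3× right (reaching (2,4)) — 4 moves in all.
Check: all required cells visited; 4 ≤ 4 moves.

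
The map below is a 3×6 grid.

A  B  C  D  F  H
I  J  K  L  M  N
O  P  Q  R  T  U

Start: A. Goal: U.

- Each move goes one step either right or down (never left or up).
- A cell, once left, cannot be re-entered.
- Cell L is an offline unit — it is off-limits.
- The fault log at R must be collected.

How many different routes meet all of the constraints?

A right/down-only route from A to U makes exactly 2 down-moves and 5 right-moves in some order.
With no other constraints that would be C(7,2) = 21 routes.
Split at R and multiply the segment counts (each segment already excludes blocked cells): A→R: 6; R→U: 1; product = 6.
That gives 6 routes.

6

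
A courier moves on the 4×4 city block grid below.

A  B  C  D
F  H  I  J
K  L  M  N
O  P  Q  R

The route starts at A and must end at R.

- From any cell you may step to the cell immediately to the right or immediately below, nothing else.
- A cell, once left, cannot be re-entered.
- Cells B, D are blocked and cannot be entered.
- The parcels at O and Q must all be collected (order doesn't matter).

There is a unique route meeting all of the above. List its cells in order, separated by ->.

Moves only go right or down, so the column and row indices never decrease.
Route from A: 3× down (reaching O), 3× right (reaching R) — 6 moves in all.
Check: all required cells visited.

A -> F -> K -> O -> P -> Q -> R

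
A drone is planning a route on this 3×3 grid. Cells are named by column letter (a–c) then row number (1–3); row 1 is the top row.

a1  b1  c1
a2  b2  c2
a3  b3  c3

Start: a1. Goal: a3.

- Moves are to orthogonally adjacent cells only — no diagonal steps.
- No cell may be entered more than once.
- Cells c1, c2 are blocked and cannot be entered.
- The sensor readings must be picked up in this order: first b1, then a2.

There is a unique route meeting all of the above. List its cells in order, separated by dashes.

a1 - b1 - b2 - a2 - a3

The waypoints must appear in the order b1, a2, with no cell reused.
Route from a1: right to b1, down to b2, left to a2, down to a3 — 4 moves in all.
Check: order respected (b1 at step 1, a2 at step 3).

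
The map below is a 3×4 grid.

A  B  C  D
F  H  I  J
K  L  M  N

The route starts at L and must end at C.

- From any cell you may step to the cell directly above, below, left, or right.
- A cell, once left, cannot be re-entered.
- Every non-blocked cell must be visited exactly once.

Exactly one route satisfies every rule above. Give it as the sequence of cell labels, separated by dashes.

Need to visit all 12 open cells exactly once, starting at L and ending at C.
Cell K has only two open neighbours (F and L), so the path must pass straight through it: one of those is the cell it's entered from and the other is where it exits.
Route from L: left 1 to K, up 2 to A, right 1 to B, down 1 to H, right 1 to I, down 1 to M, right 1 to N, up 2 to D, left 1 to C — 11 moves in all.
Check: all 12 open cells covered.

L - K - F - A - B - H - I - M - N - J - D - C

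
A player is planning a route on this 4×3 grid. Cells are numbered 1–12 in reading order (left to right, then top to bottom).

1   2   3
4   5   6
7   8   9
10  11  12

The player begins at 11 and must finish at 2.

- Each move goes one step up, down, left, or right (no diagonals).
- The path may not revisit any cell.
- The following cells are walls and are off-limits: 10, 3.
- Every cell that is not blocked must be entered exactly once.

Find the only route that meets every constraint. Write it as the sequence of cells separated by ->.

11 -> 12 -> 9 -> 6 -> 5 -> 8 -> 7 -> 4 -> 1 -> 2

Need to visit all 10 open cells exactly once, starting at 11 and ending at 2.
Cell 1 has only two open neighbours (4 and 2), so the path must pass straight through it: one of those is the cell it's entered from and the other is where it exits.
Route from 11: right to 12, 2× up (reaching 6), left to 5, down to 8, left to 7, 2× up (reaching 1), right to 2 — 9 moves in all.
Check: all 10 open cells covered.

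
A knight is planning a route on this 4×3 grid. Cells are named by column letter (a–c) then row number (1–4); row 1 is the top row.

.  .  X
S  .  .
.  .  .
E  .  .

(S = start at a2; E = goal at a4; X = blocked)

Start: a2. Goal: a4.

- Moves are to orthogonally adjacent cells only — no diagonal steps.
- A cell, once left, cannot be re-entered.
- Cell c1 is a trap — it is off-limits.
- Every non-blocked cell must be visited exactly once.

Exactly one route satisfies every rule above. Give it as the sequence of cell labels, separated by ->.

a2 -> a1 -> b1 -> b2 -> c2 -> c3 -> c4 -> b4 -> b3 -> a3 -> a4

Need to visit all 11 open cells exactly once, starting at a2 and ending at a4.
Cell b1 has only two open neighbours (b2 and a1), so the path must pass straight through it: one of those is the cell it's entered from and the other is where it exits.
Route from a2: up to a1, right to b1, down to b2, right to c2, 2× down (reaching c4), left to b4, up to b3, left to a3, down to a4 — 10 moves in all.
Check: all 11 open cells covered.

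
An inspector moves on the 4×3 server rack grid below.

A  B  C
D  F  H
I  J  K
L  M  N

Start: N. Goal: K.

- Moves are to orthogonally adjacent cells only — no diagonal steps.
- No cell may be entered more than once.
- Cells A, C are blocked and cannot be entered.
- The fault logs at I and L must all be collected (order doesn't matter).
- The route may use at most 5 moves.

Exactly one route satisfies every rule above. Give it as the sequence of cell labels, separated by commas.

N, M, L, I, J, K

The budget equals the shortest possible length, so every move has to be on a shortest route through the required cells.
Route from N: left 2 to L, up 1 to I, right 2 to K — 5 moves in all.
Check: all required cells visited; 5 ≤ 5 moves.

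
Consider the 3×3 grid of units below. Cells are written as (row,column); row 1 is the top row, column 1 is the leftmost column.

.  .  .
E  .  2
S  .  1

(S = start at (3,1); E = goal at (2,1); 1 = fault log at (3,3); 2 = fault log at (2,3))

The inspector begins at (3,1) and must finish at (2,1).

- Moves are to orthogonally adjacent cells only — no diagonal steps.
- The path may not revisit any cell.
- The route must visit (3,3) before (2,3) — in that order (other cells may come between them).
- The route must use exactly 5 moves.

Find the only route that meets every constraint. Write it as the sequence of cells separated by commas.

(3,1), (3,2), (3,3), (2,3), (2,2), (2,1)

The waypoints must appear in the order (3,3), (2,3), with no cell reused.
Route from (3,1): 2× right (reaching (3,3)), up to (2,3), 2× left (reaching (2,1)) — 5 moves in all.
Check: order respected (1 at step 2, 2 at step 3); 5 moves as required.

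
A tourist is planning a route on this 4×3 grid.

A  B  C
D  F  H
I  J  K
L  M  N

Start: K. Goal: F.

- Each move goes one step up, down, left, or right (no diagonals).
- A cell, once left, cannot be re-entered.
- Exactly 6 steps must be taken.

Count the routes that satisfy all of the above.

Need simple routes of exactly 6 moves from K to F (Manhattan distance 2, so 2 moves are spent on a detour and 2 undoing it).
Enumerating: K H C B A D F | K N M J I D F | K N M L I D F | K N M L I J F | K J M L I D F | K J I D A B F.
That gives 6 routes.

6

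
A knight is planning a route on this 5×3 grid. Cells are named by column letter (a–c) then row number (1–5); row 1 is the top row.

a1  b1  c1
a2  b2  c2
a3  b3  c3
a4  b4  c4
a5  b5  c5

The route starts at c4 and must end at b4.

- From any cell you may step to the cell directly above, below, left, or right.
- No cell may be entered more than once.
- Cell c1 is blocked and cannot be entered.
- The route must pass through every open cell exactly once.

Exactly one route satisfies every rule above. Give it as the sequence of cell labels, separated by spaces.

c4 c5 b5 a5 a4 a3 a2 a1 b1 b2 c2 c3 b3 b4

Need to visit all 14 open cells exactly once, starting at c4 and ending at b4.
Cell a5 has only two open neighbours (a4 and b5), so the path must pass straight through it: one of those is the cell it's entered from and the other is where it exits.
Route from c4: down to c5, 2× left (reaching a5), 4× up (reaching a1), right to b1, down to b2, right to c2, down to c3, left to b3, down to b4 — 13 moves in all.
Check: all 14 open cells covered.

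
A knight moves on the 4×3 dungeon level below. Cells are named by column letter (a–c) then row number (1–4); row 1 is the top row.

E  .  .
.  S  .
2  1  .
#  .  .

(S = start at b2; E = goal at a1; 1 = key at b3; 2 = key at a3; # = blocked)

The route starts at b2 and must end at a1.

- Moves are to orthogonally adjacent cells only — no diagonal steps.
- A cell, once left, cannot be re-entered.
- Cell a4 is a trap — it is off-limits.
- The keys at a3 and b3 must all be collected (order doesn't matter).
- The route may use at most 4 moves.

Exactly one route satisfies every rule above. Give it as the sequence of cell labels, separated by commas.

b2, b3, a3, a2, a1

The 4-move cap with required stops at a3, b3 leaves no slack for detours.
Route from b2: down 1 to b3, left 1 to a3, up 2 to a1 — 4 moves in all.
Check: all required cells visited; 4 ≤ 4 moves.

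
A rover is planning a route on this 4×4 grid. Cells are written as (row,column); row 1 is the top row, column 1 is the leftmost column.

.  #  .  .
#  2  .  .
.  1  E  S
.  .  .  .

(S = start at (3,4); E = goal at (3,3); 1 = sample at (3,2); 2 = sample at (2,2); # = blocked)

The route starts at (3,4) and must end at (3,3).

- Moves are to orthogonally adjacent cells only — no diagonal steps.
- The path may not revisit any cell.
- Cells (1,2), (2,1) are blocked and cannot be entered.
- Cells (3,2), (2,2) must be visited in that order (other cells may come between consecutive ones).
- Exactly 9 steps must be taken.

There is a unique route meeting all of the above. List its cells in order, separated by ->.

The waypoints must appear in the order (3,2), (2,2), with no cell reused.
Route from (3,4): down to (4,4), 3× left (reaching (4,1)), up to (3,1), right to (3,2), up to (2,2), right to (2,3), down to (3,3) — 9 moves in all.
Check: order respected (1 at step 6, 2 at step 7); 9 moves as required.

(3,4) -> (4,4) -> (4,3) -> (4,2) -> (4,1) -> (3,1) -> (3,2) -> (2,2) -> (2,3) -> (3,3)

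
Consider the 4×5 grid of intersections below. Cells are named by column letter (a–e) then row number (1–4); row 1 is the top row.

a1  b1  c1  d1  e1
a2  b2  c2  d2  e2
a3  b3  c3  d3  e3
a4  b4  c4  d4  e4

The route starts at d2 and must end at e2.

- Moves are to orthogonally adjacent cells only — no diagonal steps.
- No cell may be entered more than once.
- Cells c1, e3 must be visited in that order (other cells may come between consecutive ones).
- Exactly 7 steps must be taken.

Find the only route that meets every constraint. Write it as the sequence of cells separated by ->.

d2 -> d1 -> c1 -> c2 -> c3 -> d3 -> e3 -> e2

The waypoints must appear in the order c1, e3, with no cell reused.
Route from d2: up to d1, left to c1, 2× down (reaching c3), 2× right (reaching e3), up to e2 — 7 moves in all.
Check: order respected (c1 at step 2, e3 at step 6); 7 moves as required.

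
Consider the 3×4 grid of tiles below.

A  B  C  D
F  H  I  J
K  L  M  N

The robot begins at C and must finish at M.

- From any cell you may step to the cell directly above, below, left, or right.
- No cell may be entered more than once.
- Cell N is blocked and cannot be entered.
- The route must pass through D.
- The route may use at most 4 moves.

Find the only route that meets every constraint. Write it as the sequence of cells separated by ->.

Any route must reach D and still end at M within 4 moves, so the order of the required stops is forced.
Route from C: right 1 to D, down 1 to J, left 1 to I, down 1 to M — 4 moves in all.
Check: all required cells visited; 4 ≤ 4 moves.

C -> D -> J -> I -> M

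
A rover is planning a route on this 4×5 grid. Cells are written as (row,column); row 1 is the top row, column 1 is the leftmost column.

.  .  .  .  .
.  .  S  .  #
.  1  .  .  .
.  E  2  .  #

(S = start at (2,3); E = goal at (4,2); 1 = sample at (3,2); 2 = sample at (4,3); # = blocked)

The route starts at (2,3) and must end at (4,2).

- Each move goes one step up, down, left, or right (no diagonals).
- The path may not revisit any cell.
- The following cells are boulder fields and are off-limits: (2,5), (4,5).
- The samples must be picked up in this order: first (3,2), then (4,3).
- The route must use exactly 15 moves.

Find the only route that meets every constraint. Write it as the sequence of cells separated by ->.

The waypoints must appear in the order (3,2), (4,3), with no cell reused.
Route from (2,3): left 1 to (2,2), down 1 to (3,2), right 1 to (3,3), down 1 to (4,3), right 1 to (4,4), up 3 to (1,4), left 3 to (1,1), down 3 to (4,1), right 1 to (4,2) — 15 moves in all.
Check: order respected (1 at step 2, 2 at step 4); 15 moves as required.

(2,3) -> (2,2) -> (3,2) -> (3,3) -> (4,3) -> (4,4) -> (3,4) -> (2,4) -> (1,4) -> (1,3) -> (1,2) -> (1,1) -> (2,1) -> (3,1) -> (4,1) -> (4,2)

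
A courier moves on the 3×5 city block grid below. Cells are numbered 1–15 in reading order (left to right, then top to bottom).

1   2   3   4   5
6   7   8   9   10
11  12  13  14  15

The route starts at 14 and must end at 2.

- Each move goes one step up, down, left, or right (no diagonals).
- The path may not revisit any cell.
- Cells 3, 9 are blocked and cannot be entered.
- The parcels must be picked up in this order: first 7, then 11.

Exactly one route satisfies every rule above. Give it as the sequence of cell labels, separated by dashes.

The waypoints must appear in the order 7, 11, with no cell reused.
Route from 14: left 1 to 13, up 1 to 8, left 1 to 7, down 1 to 12, left 1 to 11, up 2 to 1, right 1 to 2 — 8 moves in all.
Check: order respected (7 at step 3, 11 at step 5).

14 - 13 - 8 - 7 - 12 - 11 - 6 - 1 - 2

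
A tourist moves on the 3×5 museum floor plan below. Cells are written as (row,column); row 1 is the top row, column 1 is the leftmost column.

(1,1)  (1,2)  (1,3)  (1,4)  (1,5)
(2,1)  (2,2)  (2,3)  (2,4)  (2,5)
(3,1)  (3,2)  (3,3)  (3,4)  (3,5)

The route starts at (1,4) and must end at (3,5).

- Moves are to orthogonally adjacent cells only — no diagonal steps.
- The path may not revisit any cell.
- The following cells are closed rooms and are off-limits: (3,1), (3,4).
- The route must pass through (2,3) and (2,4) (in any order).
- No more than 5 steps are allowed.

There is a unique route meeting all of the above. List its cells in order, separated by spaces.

(1,4) (1,3) (2,3) (2,4) (2,5) (3,5)

The 5-move cap with required stops at (2,3), (2,4) leaves no slack for detours.
Route from (1,4): left to (1,3), down to (2,3), 2× right (reaching (2,5)), down to (3,5) — 5 moves in all.
Check: all required cells visited; 5 ≤ 5 moves.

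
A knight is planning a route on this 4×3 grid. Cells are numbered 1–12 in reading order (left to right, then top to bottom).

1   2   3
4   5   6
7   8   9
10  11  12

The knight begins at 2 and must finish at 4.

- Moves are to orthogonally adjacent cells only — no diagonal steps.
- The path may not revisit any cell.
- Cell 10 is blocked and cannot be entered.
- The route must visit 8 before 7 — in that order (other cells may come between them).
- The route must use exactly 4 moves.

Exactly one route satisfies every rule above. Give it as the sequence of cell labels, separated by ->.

2 -> 5 -> 8 -> 7 -> 4

The waypoints must appear in the order 8, 7, with no cell reused.
Route from 2: 2× down (reaching 8), left to 7, up to 4 — 4 moves in all.
Check: order respected (8 at step 2, 7 at step 3); 4 moves as required.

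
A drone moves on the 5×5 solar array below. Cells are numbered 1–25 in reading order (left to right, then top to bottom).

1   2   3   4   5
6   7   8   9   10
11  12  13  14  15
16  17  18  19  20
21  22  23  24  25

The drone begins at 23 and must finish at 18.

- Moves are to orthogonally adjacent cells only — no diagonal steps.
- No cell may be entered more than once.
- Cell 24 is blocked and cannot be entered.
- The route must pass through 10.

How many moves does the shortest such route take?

Any route passes through 10 somewhere between 23 and 18. Summing Manhattan distances along the two legs (23 → 10 → 18) gives a lower bound of 5 + 4 = 9 moves.
The shortest route satisfying every rule uses 11 moves: 23 → 22 → 17 → 12 → 7 → 8 → 9 → 10 → 15 → 20 → 19 → 18.
The bound of 9 isn't tight here; checking systematically, no route of length 9 through 10 satisfies every constraint, so 11 is the minimum.

11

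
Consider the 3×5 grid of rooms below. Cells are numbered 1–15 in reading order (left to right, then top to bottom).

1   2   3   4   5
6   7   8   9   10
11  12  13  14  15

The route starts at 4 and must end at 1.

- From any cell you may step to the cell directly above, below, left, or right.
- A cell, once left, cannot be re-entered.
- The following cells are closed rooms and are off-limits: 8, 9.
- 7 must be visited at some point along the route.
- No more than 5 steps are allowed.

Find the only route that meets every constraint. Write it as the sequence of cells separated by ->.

The 5-move cap with required stops at 7 leaves no slack for detours.
Route from 4: 2× left (reaching 2), down to 7, left to 6, up to 1 — 5 moves in all.
Check: all required cells visited; 5 ≤ 5 moves.

4 -> 3 -> 2 -> 7 -> 6 -> 1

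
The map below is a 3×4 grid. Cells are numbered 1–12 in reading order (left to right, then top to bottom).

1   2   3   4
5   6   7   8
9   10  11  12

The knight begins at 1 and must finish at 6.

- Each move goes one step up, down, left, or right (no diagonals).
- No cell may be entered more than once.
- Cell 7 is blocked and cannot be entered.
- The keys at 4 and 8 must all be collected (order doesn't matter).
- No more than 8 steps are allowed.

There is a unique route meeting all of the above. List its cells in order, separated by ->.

Any route must reach 4 and 8 and still end at 6 within 8 moves, so the order of the required stops is forced.
Route from 1: 3× right (reaching 4), 2× down (reaching 12), 2× left (reaching 10), up to 6 — 8 moves in all.
Check: all required cells visited; 8 ≤ 8 moves.

1 -> 2 -> 3 -> 4 -> 8 -> 12 -> 11 -> 10 -> 6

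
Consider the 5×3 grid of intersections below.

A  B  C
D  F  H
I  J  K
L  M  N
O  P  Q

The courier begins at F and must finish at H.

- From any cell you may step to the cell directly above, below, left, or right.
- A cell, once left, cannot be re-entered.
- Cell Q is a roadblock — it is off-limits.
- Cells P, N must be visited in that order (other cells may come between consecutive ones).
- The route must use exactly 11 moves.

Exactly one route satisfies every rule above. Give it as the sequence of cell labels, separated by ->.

The waypoints must appear in the order P, N, with no cell reused.
Route from F: up to B, left to A, 4× down (reaching O), right to P, up to M, right to N, 2× up (reaching H) — 11 moves in all.
Check: order respected (P at step 7, N at step 9); 11 moves as required.

F -> B -> A -> D -> I -> L -> O -> P -> M -> N -> K -> H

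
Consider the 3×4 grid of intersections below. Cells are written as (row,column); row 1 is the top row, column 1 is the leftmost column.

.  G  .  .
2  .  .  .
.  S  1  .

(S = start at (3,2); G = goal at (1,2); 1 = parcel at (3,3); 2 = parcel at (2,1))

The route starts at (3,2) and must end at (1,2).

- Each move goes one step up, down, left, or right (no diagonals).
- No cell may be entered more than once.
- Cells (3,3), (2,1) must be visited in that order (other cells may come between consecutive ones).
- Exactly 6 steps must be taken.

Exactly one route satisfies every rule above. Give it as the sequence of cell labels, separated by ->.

The waypoints must appear in the order (3,3), (2,1), with no cell reused.
Route from (3,2): right 1 to (3,3), up 1 to (2,3), left 2 to (2,1), up 1 to (1,1), right 1 to (1,2) — 6 moves in all.
Check: order respected (1 at step 1, 2 at step 4); 6 moves as required.

(3,2) -> (3,3) -> (2,3) -> (2,2) -> (2,1) -> (1,1) -> (1,2)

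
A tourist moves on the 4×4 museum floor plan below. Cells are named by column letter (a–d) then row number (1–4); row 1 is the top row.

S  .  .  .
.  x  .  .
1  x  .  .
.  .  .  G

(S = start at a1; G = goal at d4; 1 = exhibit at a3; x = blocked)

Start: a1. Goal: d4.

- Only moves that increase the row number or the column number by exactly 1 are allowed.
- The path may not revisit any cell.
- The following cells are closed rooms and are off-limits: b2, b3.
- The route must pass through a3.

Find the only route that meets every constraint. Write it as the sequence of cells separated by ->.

Moves only go right or down, so the column and row indices never decrease.
Route from a1: down 3 to a4, right 3 to d4 — 6 moves in all.
Check: all required cells visited.

a1 -> a2 -> a3 -> a4 -> b4 -> c4 -> d4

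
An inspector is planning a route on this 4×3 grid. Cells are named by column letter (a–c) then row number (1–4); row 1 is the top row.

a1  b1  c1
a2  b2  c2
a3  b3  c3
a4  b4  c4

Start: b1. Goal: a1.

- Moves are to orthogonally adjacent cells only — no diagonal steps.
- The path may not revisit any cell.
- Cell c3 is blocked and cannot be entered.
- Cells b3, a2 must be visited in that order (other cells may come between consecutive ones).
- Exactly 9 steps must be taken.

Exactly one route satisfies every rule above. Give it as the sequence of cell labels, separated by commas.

The waypoints must appear in the order b3, a2, with no cell reused.
Route from b1: right 1 to c1, down 1 to c2, left 1 to b2, down 2 to b4, left 1 to a4, up 3 to a1 — 9 moves in all.
Check: order respected (b3 at step 4, a2 at step 8); 9 moves as required.

b1, c1, c2, b2, b3, b4, a4, a3, a2, a1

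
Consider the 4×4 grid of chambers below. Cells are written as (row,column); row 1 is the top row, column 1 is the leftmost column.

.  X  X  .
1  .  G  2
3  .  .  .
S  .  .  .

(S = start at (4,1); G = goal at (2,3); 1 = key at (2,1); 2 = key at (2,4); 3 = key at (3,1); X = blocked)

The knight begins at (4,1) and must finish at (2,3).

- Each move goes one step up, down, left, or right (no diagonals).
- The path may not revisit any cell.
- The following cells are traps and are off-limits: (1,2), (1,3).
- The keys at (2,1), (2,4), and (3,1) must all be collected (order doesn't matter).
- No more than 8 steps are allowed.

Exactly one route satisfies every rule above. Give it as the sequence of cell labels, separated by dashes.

The budget equals the shortest possible length, so every move has to be on a shortest route through the required cells.
Route from (4,1): up 2 to (2,1), right 1 to (2,2), down 1 to (3,2), right 2 to (3,4), up 1 to (2,4), left 1 to (2,3) — 8 moves in all.
Check: all required cells visited; 8 ≤ 8 moves.

(4,1) - (3,1) - (2,1) - (2,2) - (3,2) - (3,3) - (3,4) - (2,4) - (2,3)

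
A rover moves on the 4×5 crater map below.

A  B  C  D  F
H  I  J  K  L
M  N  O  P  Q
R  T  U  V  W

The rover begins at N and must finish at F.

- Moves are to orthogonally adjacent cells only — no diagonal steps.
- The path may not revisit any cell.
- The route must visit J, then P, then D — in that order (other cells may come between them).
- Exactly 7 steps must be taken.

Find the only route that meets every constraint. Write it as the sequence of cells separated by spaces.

The waypoints must appear in the order J, P, D, with no cell reused.
Route from N: up to I, right to J, down to O, right to P, 2× up (reaching D), right to F — 7 moves in all.
Check: order respected (J at step 2, P at step 4, D at step 6); 7 moves as required.

N I J O P K D F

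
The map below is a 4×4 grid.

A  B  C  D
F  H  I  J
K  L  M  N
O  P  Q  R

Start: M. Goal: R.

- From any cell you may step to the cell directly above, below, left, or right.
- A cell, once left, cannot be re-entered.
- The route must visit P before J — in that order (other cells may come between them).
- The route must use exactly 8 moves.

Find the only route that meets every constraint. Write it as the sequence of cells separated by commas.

M, Q, P, L, H, I, J, N, R

The waypoints must appear in the order P, J, with no cell reused.
Route from M: down to Q, left to P, 2× up (reaching H), 2× right (reaching J), 2× down (reaching R) — 8 moves in all.
Check: order respected (P at step 2, J at step 6); 8 moves as required.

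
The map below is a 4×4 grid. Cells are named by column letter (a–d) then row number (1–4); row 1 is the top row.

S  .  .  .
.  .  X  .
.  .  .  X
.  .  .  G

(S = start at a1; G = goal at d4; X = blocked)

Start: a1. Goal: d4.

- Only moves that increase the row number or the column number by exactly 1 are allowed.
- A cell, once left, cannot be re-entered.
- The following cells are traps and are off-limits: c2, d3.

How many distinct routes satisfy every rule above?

7

A right/down-only route from a1 to d4 makes exactly 3 down-moves and 3 right-moves in some order.
With no other constraints that would be C(6,3) = 20 routes.
Subtract routes through each blocked cell (inclusion–exclusion for overlaps): − through c2: 9 − through d3: 10 + through c2&d3: 6 → 7.
That gives 7 routes.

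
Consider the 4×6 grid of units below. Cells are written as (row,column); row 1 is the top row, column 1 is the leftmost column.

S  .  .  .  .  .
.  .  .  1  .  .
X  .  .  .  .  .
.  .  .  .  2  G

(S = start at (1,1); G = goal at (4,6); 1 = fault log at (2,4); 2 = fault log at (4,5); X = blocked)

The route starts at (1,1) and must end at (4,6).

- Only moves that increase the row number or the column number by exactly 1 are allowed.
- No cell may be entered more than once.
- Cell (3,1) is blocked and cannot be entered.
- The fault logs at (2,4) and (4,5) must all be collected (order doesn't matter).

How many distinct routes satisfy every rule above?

A right/down-only route from (1,1) to (4,6) makes exactly 3 down-moves and 5 right-moves in some order.
With no other constraints that would be C(8,3) = 56 routes.
A monotone route can only reach the required cells in the order (2,4), (4,5), so split there and multiply the segment counts (each segment already excludes blocked cells): (1,1)→(2,4): 4; (2,4)→(4,5): 3; (4,5)→(4,6): 1; product = 12.
That gives 12 routes.

12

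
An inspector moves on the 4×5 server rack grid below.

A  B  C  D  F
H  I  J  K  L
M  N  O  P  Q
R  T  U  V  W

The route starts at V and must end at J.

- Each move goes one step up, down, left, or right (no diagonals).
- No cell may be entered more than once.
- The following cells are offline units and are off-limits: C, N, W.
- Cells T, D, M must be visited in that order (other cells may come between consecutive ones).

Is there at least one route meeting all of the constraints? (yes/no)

no

Even ignoring the required order, no revisit-free route from V to J manages to pass through all of T, D, and M: branching out from V, every path either misses one of them or, having collected them, can no longer reach J without re-entering a cell.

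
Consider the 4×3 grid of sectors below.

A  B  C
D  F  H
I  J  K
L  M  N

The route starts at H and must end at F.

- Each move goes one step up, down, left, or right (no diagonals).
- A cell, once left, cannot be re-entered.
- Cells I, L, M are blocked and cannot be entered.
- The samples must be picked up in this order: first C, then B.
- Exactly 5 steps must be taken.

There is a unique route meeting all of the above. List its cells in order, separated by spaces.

The waypoints must appear in the order C, B, with no cell reused.
Route from H: up to C, 2× left (reaching A), down to D, right to F — 5 moves in all.
Check: order respected (C at step 1, B at step 2); 5 moves as required.

H C B A D F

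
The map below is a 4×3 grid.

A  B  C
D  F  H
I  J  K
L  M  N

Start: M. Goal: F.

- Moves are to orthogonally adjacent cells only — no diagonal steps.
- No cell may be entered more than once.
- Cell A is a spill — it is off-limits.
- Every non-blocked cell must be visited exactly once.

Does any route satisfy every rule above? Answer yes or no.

Colour the cells like a checkerboard: each orthogonal step flips colour, so a Hamiltonian route alternates colours. Here there are 5 cells of one colour and 6 of the other, with start on the same colour as the goal — the counts and endpoints can't be arranged into an alternating sequence of length 11, so no Hamiltonian route exists.

no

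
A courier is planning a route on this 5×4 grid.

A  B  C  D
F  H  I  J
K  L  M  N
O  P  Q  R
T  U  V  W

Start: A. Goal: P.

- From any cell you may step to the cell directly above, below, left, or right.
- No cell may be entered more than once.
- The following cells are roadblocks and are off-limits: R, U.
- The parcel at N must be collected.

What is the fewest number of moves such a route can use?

8

Any route passes through N somewhere between A and P. Summing Manhattan distances along the two legs (A → N → P) gives a lower bound of 5 + 3 = 8 moves.
A route of 8 moves achieves this: A → F → H → I → J → N → M → Q → P.
Since 8 matches the lower bound, it is optimal.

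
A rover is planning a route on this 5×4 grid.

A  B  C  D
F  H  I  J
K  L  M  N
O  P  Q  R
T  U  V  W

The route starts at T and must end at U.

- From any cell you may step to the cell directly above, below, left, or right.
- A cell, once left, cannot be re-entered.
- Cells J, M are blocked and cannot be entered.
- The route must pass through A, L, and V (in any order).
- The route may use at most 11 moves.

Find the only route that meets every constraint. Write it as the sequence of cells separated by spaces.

The 11-move cap with required stops at A, L, V leaves no slack for detours.
Route from T: 4× up (reaching A), right to B, 3× down (reaching P), right to Q, down to V, left to U — 11 moves in all.
Check: all required cells visited; 11 ≤ 11 moves.

T O K F A B H L P Q V U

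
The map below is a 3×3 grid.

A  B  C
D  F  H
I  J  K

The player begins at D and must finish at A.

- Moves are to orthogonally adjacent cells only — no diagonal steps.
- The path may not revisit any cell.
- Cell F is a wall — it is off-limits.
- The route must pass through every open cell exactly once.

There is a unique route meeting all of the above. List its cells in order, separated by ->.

Need to visit all 8 open cells exactly once, starting at D and ending at A.
Cell J has only two open neighbours (I and K), so the path must pass straight through it: one of those is the cell it's entered from and the other is where it exits.
Route from D: down to I, 2× right (reaching K), 2× up (reaching C), 2× left (reaching A) — 7 moves in all.
Check: all 8 open cells covered.

D -> I -> J -> K -> H -> C -> B -> A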